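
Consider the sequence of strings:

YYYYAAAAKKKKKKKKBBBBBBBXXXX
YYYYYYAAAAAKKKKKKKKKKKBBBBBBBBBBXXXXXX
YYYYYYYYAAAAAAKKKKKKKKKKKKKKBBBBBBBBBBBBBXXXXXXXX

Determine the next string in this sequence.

YYYYYYYYYYAAAAAAAKKKKKKKKKKKKKKKKKBBBBBBBBBBBBBBBBXXXXXXXXXX

The n-th term is 2n-2 Y's then n+1 A's then 3n-1 K's then 3n-2 B's then 2n-2 X's, where the shown terms are n = 3, 4, 5.
Setting n = 6 gives 10, 7, 17, 16, 10 characters in each block.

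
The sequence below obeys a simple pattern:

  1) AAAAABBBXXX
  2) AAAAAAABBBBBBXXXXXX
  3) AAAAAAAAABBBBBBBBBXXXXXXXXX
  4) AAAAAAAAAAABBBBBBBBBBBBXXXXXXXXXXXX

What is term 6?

AAAAAAAAAAAAAAABBBBBBBBBBBBBBBBBBXXXXXXXXXXXXXXXXXX

Term n consists of 2n+3 A's, followed by 3n B's, followed by 3n X's (n = 1, 2, …).
At n = 6 the blocks have lengths 15, 18, 18.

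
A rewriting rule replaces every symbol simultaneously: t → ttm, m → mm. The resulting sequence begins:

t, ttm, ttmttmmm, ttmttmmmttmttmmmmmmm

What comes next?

ttmttmmmttmttmmmmmmmttmttmmmttmttmmmmmmmmmmmmmmm

Replace each of the 20 characters of ttmttmmmttmttmmmmmmm in place — ttm ttm mm ttm ttm mm mm mm ttm ttm mm ttm ttm mm mm mm mm mm mm mm — and concatenate.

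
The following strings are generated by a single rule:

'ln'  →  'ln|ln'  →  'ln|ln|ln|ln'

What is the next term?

s(k+1) = s(k)·|·s(k) — each term doubles the last with '|' between the halves.
One more doubling of ln|ln|ln|ln gives the answer.

ln|ln|ln|ln|ln|ln|ln|ln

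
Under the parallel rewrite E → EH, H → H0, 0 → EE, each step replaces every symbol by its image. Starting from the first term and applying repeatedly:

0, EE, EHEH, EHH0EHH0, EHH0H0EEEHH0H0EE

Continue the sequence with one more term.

EHH0H0EEH0EEEHEHEHH0H0EEH0EEEHEH

φ(EHH0H0EEEHH0H0EE) expands symbol-by-symbol to EH H0 H0 EE H0 EE EH EH EH H0 H0 EE H0 EE EH EH; joining the 16 pieces gives the next term.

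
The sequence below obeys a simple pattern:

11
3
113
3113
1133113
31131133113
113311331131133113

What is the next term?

This is a Fibonacci-style word recurrence s(k) = s(k−2)·s(k−1): e.g. 11·3 = 113.
Continuing: 31131133113 · 113311331131133113 gives term 8.

31131133113113311331131133113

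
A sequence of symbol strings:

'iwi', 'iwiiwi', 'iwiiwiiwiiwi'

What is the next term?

iwiiwiiwiiwiiwiiwiiwiiwi

Every step duplicates the string.
One more doubling of iwiiwiiwiiwi gives the answer.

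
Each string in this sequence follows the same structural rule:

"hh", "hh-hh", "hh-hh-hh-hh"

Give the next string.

hh-hh-hh-hh-hh-hh-hh-hh

Each string is two copies of the previous one joined by '-'.
One more doubling of hh-hh-hh-hh gives the answer.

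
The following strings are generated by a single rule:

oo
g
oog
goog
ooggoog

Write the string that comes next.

googooggoog

This is a Fibonacci-style word recurrence s(k) = s(k−2)·s(k−1): e.g. oo·g = oog.
Continuing: goog · ooggoog gives term 6.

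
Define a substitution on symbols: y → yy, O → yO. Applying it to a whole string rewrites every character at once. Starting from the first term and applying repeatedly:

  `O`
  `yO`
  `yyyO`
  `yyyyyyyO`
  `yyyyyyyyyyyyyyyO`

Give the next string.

yyyyyyyyyyyyyyyyyyyyyyyyyyyyyyyO

Applying the rule to each of the 16 symbols of yyyyyyyyyyyyyyyO gives the pieces yy yy yy yy yy yy yy yy yy yy yy yy yy yy yy yO, which concatenate to the answer.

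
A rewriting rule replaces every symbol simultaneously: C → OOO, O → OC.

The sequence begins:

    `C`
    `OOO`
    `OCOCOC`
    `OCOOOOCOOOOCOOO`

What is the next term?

φ(OCOOOOCOOOOCOOO) expands symbol-by-symbol to OC OOO OC OC OC OC OOO OC OC OC OC OOO OC OC OC; joining the 15 pieces gives the next term.

OCOOOOCOCOCOCOOOOCOCOCOCOOOOCOCOC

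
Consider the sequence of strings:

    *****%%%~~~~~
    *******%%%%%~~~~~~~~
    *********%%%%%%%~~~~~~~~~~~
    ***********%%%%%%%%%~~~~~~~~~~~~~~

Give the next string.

*************%%%%%%%%%%%~~~~~~~~~~~~~~~~~

Each string has the form *^{2n+1} %^{2n-1} ~^{3n-1}, where the shown terms are n = 2, 3, 4, 5.
At n = 6 the blocks have lengths 13, 11, 17.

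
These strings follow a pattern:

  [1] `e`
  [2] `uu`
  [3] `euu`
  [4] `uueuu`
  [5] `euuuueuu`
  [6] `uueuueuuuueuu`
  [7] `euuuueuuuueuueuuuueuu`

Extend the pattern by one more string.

uueuueuuuueuueuuuueuuuueuueuuuueuu

This is a Fibonacci-style word recurrence s(k) = s(k−2)·s(k−1): e.g. e·uu = euu.
So term 8 is uueuueuuuueuu·euuuueuuuueuueuuuueuu.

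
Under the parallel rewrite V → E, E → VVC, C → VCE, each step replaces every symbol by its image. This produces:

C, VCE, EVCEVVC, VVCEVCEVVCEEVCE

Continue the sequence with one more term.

Rewriting the 15 symbols of VVCEVCEVVCEEVCE one by one yields E E VCE VVC E VCE VVC E E VCE VVC VVC E VCE VVC; concatenated:

EEVCEVVCEVCEVVCEEVCEVVCVVCEVCEVVC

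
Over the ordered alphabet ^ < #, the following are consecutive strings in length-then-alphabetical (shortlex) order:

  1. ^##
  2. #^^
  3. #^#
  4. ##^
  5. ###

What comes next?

### is the last string of length 3, so the next is the first of length 4: ^ repeated 4 times.

^^^^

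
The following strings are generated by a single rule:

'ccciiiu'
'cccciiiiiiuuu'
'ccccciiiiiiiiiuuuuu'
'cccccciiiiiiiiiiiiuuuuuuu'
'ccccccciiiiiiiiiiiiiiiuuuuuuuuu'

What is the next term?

cccccccciiiiiiiiiiiiiiiiiiuuuuuuuuuuu

Each string has the form c^{n+2} i^{3n} u^{2n-1} (n = 1, 2, …).
Setting n = 6 gives 8, 18, 11 characters in each block.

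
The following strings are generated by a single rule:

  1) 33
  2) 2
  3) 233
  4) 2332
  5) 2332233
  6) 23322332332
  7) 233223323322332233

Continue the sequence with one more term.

This is a Fibonacci-style word recurrence s(k) = s(k−1)·s(k−2): e.g. 2·33 = 233.
Continuing: 233223323322332233 · 23322332332 gives term 8.

23322332332233223323322332332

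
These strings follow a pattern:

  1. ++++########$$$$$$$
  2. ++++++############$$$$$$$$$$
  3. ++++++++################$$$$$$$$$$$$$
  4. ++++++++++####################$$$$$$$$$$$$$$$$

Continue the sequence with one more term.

The n-th term is 2n +'s then 4n #'s then 3n+1 $'s, where the shown terms are n = 2, 3, 4, 5.
For the next term, n = 6, so the run lengths are 12, 24, 19.

++++++++++++########################$$$$$$$$$$$$$$$$$$$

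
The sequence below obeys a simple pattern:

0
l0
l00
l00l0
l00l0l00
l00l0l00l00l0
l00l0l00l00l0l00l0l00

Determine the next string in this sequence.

Each term (from the third on) is the previous term followed by the one before it: term 3 = l0·0 = l00.
Continuing: l00l0l00l00l0l00l0l00 · l00l0l00l00l0 gives term 8.

l00l0l00l00l0l00l0l00l00l0l00l00l0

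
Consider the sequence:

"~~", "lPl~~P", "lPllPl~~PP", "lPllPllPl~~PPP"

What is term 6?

lPllPllPllPllPl~~PPPPP

s(k+1) = lPl·s(k)·P, so each term gains lPl as a prefix and P as a suffix.
From lPllPllPl~~PPP, 2 further steps: lPllPllPl~~PPP → lPllPllPllPl~~PPPP → (answer).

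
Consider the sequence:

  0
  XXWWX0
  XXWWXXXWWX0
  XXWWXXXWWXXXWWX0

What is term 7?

XXWWXXXWWXXXWWXXXWWXXXWWXXXWWX0

Each term is the previous one with XXWWX prepended.
From XXWWXXXWWXXXWWX0, 3 further steps: XXWWXXXWWXXXWWX0 → XXWWXXXWWXXXWWXXXWWX0 → XXWWXXXWWXXXWWXXXWWXXXWWX0 → (answer).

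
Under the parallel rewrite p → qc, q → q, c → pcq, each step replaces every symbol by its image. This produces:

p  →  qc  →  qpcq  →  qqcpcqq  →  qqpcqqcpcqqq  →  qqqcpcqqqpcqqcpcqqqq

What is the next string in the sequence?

φ(qqqcpcqqqpcqqcpcqqqq) expands symbol-by-symbol to q q q pcq qc pcq q q q qc pcq q q pcq qc pcq q q q q; joining the 20 pieces gives the next term.

qqqpcqqcpcqqqqqcpcqqqpcqqcpcqqqqq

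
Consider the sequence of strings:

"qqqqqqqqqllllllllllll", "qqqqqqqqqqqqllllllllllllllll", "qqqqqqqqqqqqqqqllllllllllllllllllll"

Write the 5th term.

qqqqqqqqqqqqqqqqqqqqqllllllllllllllllllllllllllll

Reading off run lengths: q runs 9, 12, 15; l runs 12, 16, 20 — each is linear in n, where the shown terms are n = 3, 4, 5.
For term 5, n = 7, so the run lengths are 21, 28.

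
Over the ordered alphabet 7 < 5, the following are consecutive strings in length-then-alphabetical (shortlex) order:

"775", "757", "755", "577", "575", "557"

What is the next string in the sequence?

The successor of 557 increments the rightmost position that isn't already 5 and resets every position after it to 7.

555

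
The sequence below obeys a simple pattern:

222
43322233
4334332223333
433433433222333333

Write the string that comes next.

43343343343322233333333

Each term wraps the previous one in 433 on the left and 33 on the right.
So the next term is 433·433433433222333333·33.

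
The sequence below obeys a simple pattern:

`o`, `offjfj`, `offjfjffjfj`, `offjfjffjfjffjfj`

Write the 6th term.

offjfjffjfjffjfjffjfjffjfj

The strings grow by a fixed suffix ffjfj each time.
From offjfjffjfjffjfj, 2 further steps: offjfjffjfjffjfj → offjfjffjfjffjfjffjfj → (answer).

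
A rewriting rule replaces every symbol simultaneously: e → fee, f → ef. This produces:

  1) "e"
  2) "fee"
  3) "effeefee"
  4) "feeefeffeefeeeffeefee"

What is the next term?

Rewriting the 21 symbols of feeefeffeefeeeffeefee one by one yields ef fee fee fee ef fee ef ef fee fee ef fee fee fee ef ef fee fee ef fee fee; concatenated:

effeefeefeeeffeeefeffeefeeeffeefeefeeefeffeefeeeffeefee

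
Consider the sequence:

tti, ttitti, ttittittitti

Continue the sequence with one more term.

ttittittittittittittitti

Each string is two copies of the previous one concatenated.
One more doubling of ttittittitti gives the answer.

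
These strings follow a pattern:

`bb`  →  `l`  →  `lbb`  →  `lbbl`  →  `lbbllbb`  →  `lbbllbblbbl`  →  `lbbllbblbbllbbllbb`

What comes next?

lbbllbblbbllbbllbblbbllbblbbl

This is a Fibonacci-style word recurrence s(k) = s(k−1)·s(k−2): e.g. l·bb = lbb.
The next term joins lbbllbblbbllbbllbb and lbbllbblbbl.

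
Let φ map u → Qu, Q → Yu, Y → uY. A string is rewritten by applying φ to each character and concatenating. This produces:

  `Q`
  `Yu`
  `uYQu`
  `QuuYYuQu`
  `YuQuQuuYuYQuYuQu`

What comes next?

Applying the rule to each of the 16 symbols of YuQuQuuYuYQuYuQu gives the pieces uY Qu Yu Qu Yu Qu Qu uY Qu uY Yu Qu uY Qu Yu Qu, which concatenate to the answer.

uYQuYuQuYuQuQuuYQuuYYuQuuYQuYuQu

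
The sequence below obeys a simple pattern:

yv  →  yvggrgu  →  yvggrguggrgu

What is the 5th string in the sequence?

Each term is the previous one with ggrgu appended.
From yvggrguggrgu, 2 further steps: yvggrguggrgu → yvggrguggrguggrgu → (answer).

yvggrguggrguggrguggrgu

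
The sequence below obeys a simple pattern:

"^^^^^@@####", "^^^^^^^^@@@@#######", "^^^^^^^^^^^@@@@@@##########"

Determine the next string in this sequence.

The n-th term is 3n+2 ^'s then 2n @'s then 3n+1 #'s (n = 1, 2, …).
At n = 4 the blocks have lengths 14, 8, 13.

^^^^^^^^^^^^^^@@@@@@@@#############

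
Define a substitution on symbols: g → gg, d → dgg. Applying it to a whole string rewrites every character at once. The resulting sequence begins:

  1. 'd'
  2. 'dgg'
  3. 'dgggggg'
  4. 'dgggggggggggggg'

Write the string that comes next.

Rewriting the 15 symbols of dgggggggggggggg one by one yields dgg gg gg gg gg gg gg gg gg gg gg gg gg gg gg; concatenated:

dgggggggggggggggggggggggggggggg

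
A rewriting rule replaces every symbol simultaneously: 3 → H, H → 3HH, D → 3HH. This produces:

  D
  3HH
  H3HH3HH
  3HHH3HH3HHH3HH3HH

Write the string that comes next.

H3HH3HH3HHH3HH3HHH3HH3HH3HHH3HH3HHH3HH3HH

Applying the rule to each of the 17 symbols of 3HHH3HH3HHH3HH3HH gives the pieces H 3HH 3HH 3HH H 3HH 3HH H 3HH 3HH 3HH H 3HH 3HH H 3HH 3HH, which concatenate to the answer.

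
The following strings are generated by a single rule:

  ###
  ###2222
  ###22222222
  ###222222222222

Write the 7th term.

###222222222222222222222222

Each term is the previous one with 2222 appended.
From ###222222222222, 3 further steps: ###222222222222 → ###2222222222222222 → ###22222222222222222222 → (answer).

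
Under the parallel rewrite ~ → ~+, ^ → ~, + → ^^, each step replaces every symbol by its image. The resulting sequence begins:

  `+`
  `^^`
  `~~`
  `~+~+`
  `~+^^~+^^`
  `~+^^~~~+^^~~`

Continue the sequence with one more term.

~+^^~~~+~+~+^^~~~+~+

Rewriting each symbol of ~+^^~~~+^^~~: ~→~+, +→^^, ^→~, ^→~, ~→~+, ~→~+, ~→~+, +→^^, ^→~, ^→~, ~→~+, ~→~+, which concatenates to ~+ ^^ ~ ~ ~+ ~+ ~+ ^^ ~ ~ ~+ ~+.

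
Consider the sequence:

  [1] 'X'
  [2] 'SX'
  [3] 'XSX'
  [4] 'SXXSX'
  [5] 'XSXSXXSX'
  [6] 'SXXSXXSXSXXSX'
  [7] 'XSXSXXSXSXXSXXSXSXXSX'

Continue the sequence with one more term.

SXXSXXSXSXXSXXSXSXXSXSXXSXXSXSXXSX

This is a Fibonacci-style word recurrence s(k) = s(k−2)·s(k−1): e.g. X·SX = XSX.
The next term joins SXXSXXSXSXXSX and XSXSXXSXSXXSXXSXSXXSX.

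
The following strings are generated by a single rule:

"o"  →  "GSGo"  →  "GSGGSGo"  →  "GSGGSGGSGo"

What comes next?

Every step adds GSG at the front: s(k+1) = GSG·s(k).
Applying this once more to GSGGSGGSGo:

GSGGSGGSGGSGo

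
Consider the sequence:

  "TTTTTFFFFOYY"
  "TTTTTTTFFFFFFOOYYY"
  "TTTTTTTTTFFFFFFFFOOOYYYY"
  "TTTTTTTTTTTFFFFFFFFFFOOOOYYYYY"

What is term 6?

TTTTTTTTTTTTTTTFFFFFFFFFFFFFFOOOOOOYYYYYYY

Each string has the form T^{2n+1} F^{2n} O^{n-1} Y^{n}, where the shown terms are n = 2, 3, 4, 5.
For term 6, n = 7, so the run lengths are 15, 14, 6, 7.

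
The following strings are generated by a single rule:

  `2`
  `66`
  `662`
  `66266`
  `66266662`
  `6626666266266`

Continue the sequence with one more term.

This is a Fibonacci-style word recurrence s(k) = s(k−1)·s(k−2): e.g. 66·2 = 662.
Continuing: 6626666266266 · 66266662 gives term 7.

662666626626666266662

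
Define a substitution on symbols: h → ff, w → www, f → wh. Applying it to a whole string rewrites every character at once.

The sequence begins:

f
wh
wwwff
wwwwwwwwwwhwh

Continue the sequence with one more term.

Rewriting the 13 symbols of wwwwwwwwwwhwh one by one yields www www www www www www www www www www ff www ff; concatenated:

wwwwwwwwwwwwwwwwwwwwwwwwwwwwwwffwwwff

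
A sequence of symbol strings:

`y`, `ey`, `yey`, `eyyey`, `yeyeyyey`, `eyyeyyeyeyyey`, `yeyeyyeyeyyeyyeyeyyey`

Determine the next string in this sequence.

From term 3 onward, concatenate the second-to-last term with the last: y·ey = yey, ey·yey = eyyey, …
The next term joins eyyeyyeyeyyey and yeyeyyeyeyyeyyeyeyyey.

eyyeyyeyeyyeyyeyeyyeyeyyeyyeyeyyey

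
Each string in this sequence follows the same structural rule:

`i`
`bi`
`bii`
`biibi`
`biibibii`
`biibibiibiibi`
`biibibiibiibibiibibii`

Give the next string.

biibibiibiibibiibibiibiibibiibiibi

From term 3 onward, concatenate the last term with the second-to-last: bi·i = bii, bii·bi = biibi, …
Continuing: biibibiibiibibiibibii · biibibiibiibi gives term 8.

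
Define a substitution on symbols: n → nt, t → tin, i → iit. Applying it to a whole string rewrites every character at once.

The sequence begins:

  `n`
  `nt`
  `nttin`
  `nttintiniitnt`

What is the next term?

nttintiniitnttiniitntiitiittinnttin

Replace each of the 13 characters of nttintiniitnt in place — nt tin tin iit nt tin iit nt iit iit tin nt tin — and concatenate.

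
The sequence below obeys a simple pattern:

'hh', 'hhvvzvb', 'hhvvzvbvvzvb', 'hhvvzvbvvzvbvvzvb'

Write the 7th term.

hhvvzvbvvzvbvvzvbvvzvbvvzvbvvzvb

Every step adds vvzvb to the end: s(k+1) = s(k)·vvzvb.
From hhvvzvbvvzvbvvzvb, 3 further steps: hhvvzvbvvzvbvvzvb → hhvvzvbvvzvbvvzvbvvzvb → hhvvzvbvvzvbvvzvbvvzvbvvzvb → (answer).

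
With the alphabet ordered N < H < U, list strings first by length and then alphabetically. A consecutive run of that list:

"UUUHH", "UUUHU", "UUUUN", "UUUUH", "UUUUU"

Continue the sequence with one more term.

UUUUU is the last string of length 5, so the next is the first of length 6: N repeated 6 times.

NNNNNN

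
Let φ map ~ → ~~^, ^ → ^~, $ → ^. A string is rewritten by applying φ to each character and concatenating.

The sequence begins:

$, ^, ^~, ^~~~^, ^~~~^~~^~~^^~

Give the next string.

φ(^~~~^~~^~~^^~) expands symbol-by-symbol to ^~ ~~^ ~~^ ~~^ ^~ ~~^ ~~^ ^~ ~~^ ~~^ ^~ ^~ ~~^; joining the 13 pieces gives the next term.

^~~~^~~^~~^^~~~^~~^^~~~^~~^^~^~~~^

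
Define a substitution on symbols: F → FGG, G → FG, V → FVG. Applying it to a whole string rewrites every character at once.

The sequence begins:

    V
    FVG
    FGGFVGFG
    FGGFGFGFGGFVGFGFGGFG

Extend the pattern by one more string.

FGGFGFGFGGFGFGGFGFGGFGFGFGGFVGFGFGGFGFGGFGFGFGGFG

Applying the rule to each of the 20 symbols of FGGFGFGFGGFVGFGFGGFG gives the pieces FGG FG FG FGG FG FGG FG FGG FG FG FGG FVG FG FGG FG FGG FG FG FGG FG, which concatenate to the answer.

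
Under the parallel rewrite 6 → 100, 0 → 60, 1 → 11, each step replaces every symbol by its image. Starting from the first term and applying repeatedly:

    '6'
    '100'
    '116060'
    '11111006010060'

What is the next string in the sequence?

111111111160601006011606010060

φ(11111006010060) expands symbol-by-symbol to 11 11 11 11 11 60 60 100 60 11 60 60 100 60; joining the 14 pieces gives the next term.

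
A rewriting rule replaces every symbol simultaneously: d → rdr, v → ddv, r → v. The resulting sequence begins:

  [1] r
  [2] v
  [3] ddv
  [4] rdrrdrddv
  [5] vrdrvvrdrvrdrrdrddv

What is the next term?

φ(vrdrvvrdrvrdrrdrddv) expands symbol-by-symbol to ddv v rdr v ddv ddv v rdr v ddv v rdr v v rdr v rdr rdr ddv; joining the 19 pieces gives the next term.

ddvvrdrvddvddvvrdrvddvvrdrvvrdrvrdrrdrddv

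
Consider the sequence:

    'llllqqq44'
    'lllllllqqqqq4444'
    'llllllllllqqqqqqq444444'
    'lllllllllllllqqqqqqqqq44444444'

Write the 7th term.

llllllllllllllllllllllqqqqqqqqqqqqqqq44444444444444

Reading off run lengths: l runs 4, 7, 10, 13; q runs 3, 5, 7, 9; 4 runs 2, 4, 6, 8 — each is linear in n (n = 1, 2, …).
For term 7, n = 7, so the run lengths are 22, 15, 14.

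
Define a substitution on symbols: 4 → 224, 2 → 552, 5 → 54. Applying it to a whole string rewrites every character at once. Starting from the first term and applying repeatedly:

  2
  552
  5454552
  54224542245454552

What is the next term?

Applying the rule to each of the 17 symbols of 54224542245454552 gives the pieces 54 224 552 552 224 54 224 552 552 224 54 224 54 224 54 54 552, which concatenate to the answer.

542245525522245422455255222454224542245454552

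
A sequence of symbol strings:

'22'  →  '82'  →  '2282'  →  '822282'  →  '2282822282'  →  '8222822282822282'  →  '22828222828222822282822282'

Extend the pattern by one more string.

822282228282228222828222828222822282822282

From term 3 onward, concatenate the second-to-last term with the last: 22·82 = 2282, 82·2282 = 822282, …
Continuing: 8222822282822282 · 22828222828222822282822282 gives term 8.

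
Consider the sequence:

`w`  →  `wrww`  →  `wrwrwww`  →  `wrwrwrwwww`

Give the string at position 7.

wrwrwrwrwrwrwwwwwww

Every step adds wr to the front and w to the end of the previous string.
From wrwrwrwwww, 3 further steps: wrwrwrwwww → wrwrwrwrwwwww → wrwrwrwrwrwwwwww → (answer).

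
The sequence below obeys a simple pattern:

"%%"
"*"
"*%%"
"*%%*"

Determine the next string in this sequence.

This is a Fibonacci-style word recurrence s(k) = s(k−1)·s(k−2): e.g. *·%% = *%%.
So term 5 is *%%*·*%%.

*%%**%%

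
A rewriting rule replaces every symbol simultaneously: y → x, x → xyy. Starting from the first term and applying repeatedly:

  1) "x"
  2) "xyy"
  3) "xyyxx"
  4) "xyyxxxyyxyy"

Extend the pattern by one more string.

Apply φ to xyyxxxyyxyy symbol by symbol: x→xyy, y→x, y→x, x→xyy, x→xyy, x→xyy, y→x, y→x, x→xyy, y→x, y→x; joined: xyy x x xyy xyy xyy x x xyy x x.

xyyxxxyyxyyxyyxxxyyxx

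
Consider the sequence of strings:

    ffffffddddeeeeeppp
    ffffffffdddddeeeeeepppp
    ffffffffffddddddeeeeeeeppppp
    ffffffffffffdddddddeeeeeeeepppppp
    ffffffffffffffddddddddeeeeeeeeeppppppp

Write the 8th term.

Reading off run lengths: f runs 6, 8, 10, 12, 14; d runs 4, 5, 6, 7, 8; e runs 5, 6, 7, 8, 9; p runs 3, 4, 5, 6, 7 — each is linear in n, where the shown terms are n = 3, 4, 5, 6, 7.
For term 8, n = 10, so the run lengths are 20, 11, 12, 10.

ffffffffffffffffffffdddddddddddeeeeeeeeeeeepppppppppp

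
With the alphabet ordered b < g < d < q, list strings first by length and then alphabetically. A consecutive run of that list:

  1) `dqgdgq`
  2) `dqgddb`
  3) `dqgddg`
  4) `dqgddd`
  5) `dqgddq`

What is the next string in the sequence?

dqgdqb

Find the rightmost character of dqgddq below q, bump it to the next letter, and reset everything to its right to b.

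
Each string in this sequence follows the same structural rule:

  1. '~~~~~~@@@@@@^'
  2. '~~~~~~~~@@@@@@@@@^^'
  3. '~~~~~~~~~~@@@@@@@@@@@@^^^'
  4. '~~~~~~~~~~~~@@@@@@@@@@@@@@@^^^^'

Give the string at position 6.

~~~~~~~~~~~~~~~~@@@@@@@@@@@@@@@@@@@@@^^^^^^

Each string has the form ~^{2n+2} @^{3n} ^^{n-1}, where the shown terms are n = 2, 3, 4, 5.
Setting n = 7 gives 16, 21, 6 characters in each block.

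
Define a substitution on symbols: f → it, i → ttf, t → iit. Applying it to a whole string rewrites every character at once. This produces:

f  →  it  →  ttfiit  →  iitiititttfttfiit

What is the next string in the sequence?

Rewriting the 17 symbols of iitiititttfttfiit one by one yields ttf ttf iit ttf ttf iit ttf iit iit iit it iit iit it ttf ttf iit; concatenated:

ttfttfiitttfttfiitttfiitiitiititiitiititttfttfiit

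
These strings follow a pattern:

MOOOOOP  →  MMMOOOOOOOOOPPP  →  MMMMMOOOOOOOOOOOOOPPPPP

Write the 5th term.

MMMMMMMMMOOOOOOOOOOOOOOOOOOOOOPPPPPPPPP

Term n consists of 2n-1 M's, followed by 4n+1 O's, followed by 2n-1 P's (n = 1, 2, …).
For term 5, n = 5, so the run lengths are 9, 21, 9.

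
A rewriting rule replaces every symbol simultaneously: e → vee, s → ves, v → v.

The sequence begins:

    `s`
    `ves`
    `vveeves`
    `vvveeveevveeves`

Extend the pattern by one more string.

vvvveeveevveeveevvveeveevveeves

Applying the rule to each of the 15 symbols of vvveeveevveeves gives the pieces v v v vee vee v vee vee v v vee vee v vee ves, which concatenate to the answer.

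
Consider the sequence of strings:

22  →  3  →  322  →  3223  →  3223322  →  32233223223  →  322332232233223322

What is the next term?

32233223223322332232233223223

From term 3 onward, concatenate the last term with the second-to-last: 3·22 = 322, 322·3 = 3223, …
The next term joins 322332232233223322 and 32233223223.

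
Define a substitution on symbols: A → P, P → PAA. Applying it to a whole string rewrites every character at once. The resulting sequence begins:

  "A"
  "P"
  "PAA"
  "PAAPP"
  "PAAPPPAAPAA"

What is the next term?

Expanding PAAPPPAAPAA: P→PAA, A→P, A→P, P→PAA, P→PAA, P→PAA, A→P, A→P, P→PAA, A→P, A→P. Concatenated: PAA P P PAA PAA PAA P P PAA P P.

PAAPPPAAPAAPAAPPPAAPP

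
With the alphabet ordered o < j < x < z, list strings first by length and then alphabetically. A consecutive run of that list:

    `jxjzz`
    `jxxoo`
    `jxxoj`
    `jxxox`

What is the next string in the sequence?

Find the rightmost character of jxxox below z, bump it to the next letter, and reset everything to its right to o.

jxxoz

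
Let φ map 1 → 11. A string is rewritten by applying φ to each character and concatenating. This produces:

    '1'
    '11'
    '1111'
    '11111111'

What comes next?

1111111111111111

Apply φ to 11111111 symbol by symbol: 1→11, 1→11, 1→11, 1→11, 1→11, 1→11, 1→11, 1→11; joined: 11 11 11 11 11 11 11 11.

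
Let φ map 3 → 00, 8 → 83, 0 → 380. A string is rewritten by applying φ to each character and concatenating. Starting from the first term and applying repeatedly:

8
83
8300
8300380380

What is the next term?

830038038000833800083380

Expanding 8300380380: 8→83, 3→00, 0→380, 0→380, 3→00, 8→83, 0→380, 3→00, 8→83, 0→380. Concatenated: 83 00 380 380 00 83 380 00 83 380.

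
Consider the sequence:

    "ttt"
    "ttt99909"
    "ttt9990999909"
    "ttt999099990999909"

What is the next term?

ttt99909999099990999909

Each term is the previous one with 99909 appended.
So the next term is ttt999099990999909·99909.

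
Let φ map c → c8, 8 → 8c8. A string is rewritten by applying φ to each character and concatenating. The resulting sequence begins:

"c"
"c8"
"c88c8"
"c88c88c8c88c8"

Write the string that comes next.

Rewriting the 13 symbols of c88c88c8c88c8 one by one yields c8 8c8 8c8 c8 8c8 8c8 c8 8c8 c8 8c8 8c8 c8 8c8; concatenated:

c88c88c8c88c88c8c88c8c88c88c8c88c8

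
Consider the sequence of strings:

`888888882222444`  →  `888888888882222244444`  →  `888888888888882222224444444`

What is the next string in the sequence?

Term n consists of 3n+2 8's, followed by n+2 2's, followed by 2n-1 4's, where the shown terms are n = 2, 3, 4.
For the next term, n = 5, so the run lengths are 17, 7, 9.

888888888888888882222222444444444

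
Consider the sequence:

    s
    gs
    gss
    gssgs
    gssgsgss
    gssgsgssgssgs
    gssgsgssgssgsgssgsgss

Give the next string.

This is a Fibonacci-style word recurrence s(k) = s(k−1)·s(k−2): e.g. gs·s = gss.
The next term joins gssgsgssgssgsgssgsgss and gssgsgssgssgs.

gssgsgssgssgsgssgsgssgssgsgssgssgs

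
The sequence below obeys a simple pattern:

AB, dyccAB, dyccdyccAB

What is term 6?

dyccdyccdyccdyccdyccAB

Every step adds dycc at the front: s(k+1) = dycc·s(k).
From dyccdyccAB, 3 further steps: dyccdyccAB → dyccdyccdyccAB → dyccdyccdyccdyccAB → (answer).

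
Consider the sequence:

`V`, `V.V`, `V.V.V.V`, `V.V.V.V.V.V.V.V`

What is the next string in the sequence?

Every step duplicates the string with '.' between the halves.
So the next term is two copies of V.V.V.V.V.V.V.V with '.' between the halves.

V.V.V.V.V.V.V.V.V.V.V.V.V.V.V.V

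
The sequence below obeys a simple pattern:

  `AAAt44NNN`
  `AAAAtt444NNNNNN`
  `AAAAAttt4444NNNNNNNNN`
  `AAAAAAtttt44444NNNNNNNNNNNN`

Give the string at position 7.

AAAAAAAAAttttttt44444444NNNNNNNNNNNNNNNNNNNNN

Term n consists of n+2 A's, followed by n t's, followed by n+1 4's, followed by 3n N's (n = 1, 2, …).
For term 7, n = 7, so the run lengths are 9, 7, 8, 21.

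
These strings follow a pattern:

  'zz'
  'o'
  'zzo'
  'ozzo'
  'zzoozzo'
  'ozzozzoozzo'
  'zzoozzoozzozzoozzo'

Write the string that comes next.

ozzozzoozzozzoozzoozzozzoozzo

This is a Fibonacci-style word recurrence s(k) = s(k−2)·s(k−1): e.g. zz·o = zzo.
The next term joins ozzozzoozzo and zzoozzoozzozzoozzo.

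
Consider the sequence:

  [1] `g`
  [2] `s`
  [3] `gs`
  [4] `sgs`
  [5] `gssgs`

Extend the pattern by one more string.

sgsgssgs

From term 3 onward, concatenate the second-to-last term with the last: g·s = gs, s·gs = sgs, …
So term 6 is sgs·gssgs.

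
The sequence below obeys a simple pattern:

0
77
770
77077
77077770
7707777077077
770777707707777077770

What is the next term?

7707777077077770777707707777077077

From term 3 onward, concatenate the last term with the second-to-last: 77·0 = 770, 770·77 = 77077, …
Continuing: 770777707707777077770 · 7707777077077 gives term 8.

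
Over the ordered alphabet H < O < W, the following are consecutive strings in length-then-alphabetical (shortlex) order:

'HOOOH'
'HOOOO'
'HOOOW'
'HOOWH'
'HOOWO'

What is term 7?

HOWHH

Stepping forward 2 times from HOOWO: HOOWO → HOOWW, then the target.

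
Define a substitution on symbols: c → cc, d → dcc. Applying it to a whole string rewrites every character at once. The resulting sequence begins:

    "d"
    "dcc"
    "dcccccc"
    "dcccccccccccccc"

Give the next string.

dcccccccccccccccccccccccccccccc

φ(dcccccccccccccc) expands symbol-by-symbol to dcc cc cc cc cc cc cc cc cc cc cc cc cc cc cc; joining the 15 pieces gives the next term.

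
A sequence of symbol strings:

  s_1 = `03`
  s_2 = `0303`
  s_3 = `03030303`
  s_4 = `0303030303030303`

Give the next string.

Each string is two copies of the previous one concatenated.
Doubling 0303030303030303:

03030303030303030303030303030303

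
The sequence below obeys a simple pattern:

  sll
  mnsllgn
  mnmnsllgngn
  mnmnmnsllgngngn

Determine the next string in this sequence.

Every step adds mn to the front and gn to the end of the previous string.
Applying this once more to mnmnmnsllgngngn:

mnmnmnmnsllgngngngn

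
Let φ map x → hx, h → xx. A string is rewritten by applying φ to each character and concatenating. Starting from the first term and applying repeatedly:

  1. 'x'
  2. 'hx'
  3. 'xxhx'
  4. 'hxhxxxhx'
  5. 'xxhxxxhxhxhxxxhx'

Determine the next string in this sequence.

φ(xxhxxxhxhxhxxxhx) expands symbol-by-symbol to hx hx xx hx hx hx xx hx xx hx xx hx hx hx xx hx; joining the 16 pieces gives the next term.

hxhxxxhxhxhxxxhxxxhxxxhxhxhxxxhx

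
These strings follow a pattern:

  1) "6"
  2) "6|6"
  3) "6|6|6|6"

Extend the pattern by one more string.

s(k+1) = s(k)·|·s(k) — each term doubles the last with '|' between the halves.
Doubling 6|6|6|6 with '|' between the halves:

6|6|6|6|6|6|6|6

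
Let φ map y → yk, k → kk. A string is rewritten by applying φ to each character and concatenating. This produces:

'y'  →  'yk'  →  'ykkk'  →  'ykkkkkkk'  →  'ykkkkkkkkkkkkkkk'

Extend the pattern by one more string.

Replace each of the 16 characters of ykkkkkkkkkkkkkkk in place — yk kk kk kk kk kk kk kk kk kk kk kk kk kk kk kk — and concatenate.

ykkkkkkkkkkkkkkkkkkkkkkkkkkkkkkk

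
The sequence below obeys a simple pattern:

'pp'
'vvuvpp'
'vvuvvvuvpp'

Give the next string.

Each term is the previous one with vvuv prepended.
So the next term is vvuv·vvuvvvuvpp.

vvuvvvuvvvuvpp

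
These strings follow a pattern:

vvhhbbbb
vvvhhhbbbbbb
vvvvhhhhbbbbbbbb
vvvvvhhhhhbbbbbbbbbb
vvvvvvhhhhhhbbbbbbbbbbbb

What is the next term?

The n-th term is n v's then n h's then 2n b's, where the shown terms are n = 2, 3, 4, 5, 6.
At n = 7 the blocks have lengths 7, 7, 14.

vvvvvvvhhhhhhhbbbbbbbbbbbbbb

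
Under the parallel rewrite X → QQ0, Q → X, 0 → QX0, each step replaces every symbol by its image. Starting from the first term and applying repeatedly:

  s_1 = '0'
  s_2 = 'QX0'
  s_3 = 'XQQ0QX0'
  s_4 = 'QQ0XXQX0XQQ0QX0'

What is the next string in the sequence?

Rewriting the 15 symbols of QQ0XXQX0XQQ0QX0 one by one yields X X QX0 QQ0 QQ0 X QQ0 QX0 QQ0 X X QX0 X QQ0 QX0; concatenated:

XXQX0QQ0QQ0XQQ0QX0QQ0XXQX0XQQ0QX0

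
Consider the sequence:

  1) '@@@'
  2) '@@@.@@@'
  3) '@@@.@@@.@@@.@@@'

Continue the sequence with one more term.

Every step duplicates the string with '.' between the halves.
So the next term is two copies of @@@.@@@.@@@.@@@ with '.' between the halves.

@@@.@@@.@@@.@@@.@@@.@@@.@@@.@@@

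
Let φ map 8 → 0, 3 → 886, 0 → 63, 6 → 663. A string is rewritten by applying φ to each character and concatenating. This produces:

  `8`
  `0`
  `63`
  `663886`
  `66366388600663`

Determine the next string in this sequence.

Replace each of the 14 characters of 66366388600663 in place — 663 663 886 663 663 886 0 0 663 63 63 663 663 886 — and concatenate.

663663886663663886006636363663663886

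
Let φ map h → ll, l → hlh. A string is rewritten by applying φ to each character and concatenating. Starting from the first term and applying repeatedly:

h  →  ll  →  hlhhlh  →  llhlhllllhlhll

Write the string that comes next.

Applying the rule to each of the 14 symbols of llhlhllllhlhll gives the pieces hlh hlh ll hlh ll hlh hlh hlh hlh ll hlh ll hlh hlh, which concatenate to the answer.

hlhhlhllhlhllhlhhlhhlhhlhllhlhllhlhhlh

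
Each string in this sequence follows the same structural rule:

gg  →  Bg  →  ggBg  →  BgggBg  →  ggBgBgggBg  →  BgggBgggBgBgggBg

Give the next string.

From term 3 onward, concatenate the second-to-last term with the last: gg·Bg = ggBg, Bg·ggBg = BgggBg, …
Continuing: ggBgBgggBg · BgggBgggBgBgggBg gives term 7.

ggBgBgggBgBgggBgggBgBgggBg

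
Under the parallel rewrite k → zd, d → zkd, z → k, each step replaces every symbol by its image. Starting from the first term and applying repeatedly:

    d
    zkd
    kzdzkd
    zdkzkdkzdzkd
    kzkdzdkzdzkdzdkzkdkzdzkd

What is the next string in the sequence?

Applying the rule to each of the 24 symbols of kzkdzdkzdzkdzdkzkdkzdzkd gives the pieces zd k zd zkd k zkd zd k zkd k zd zkd k zkd zd k zd zkd zd k zkd k zd zkd, which concatenate to the answer.

zdkzdzkdkzkdzdkzkdkzdzkdkzkdzdkzdzkdzdkzkdkzdzkd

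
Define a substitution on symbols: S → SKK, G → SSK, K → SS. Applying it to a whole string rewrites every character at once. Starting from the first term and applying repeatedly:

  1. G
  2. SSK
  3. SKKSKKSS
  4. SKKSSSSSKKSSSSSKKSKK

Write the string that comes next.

Replace each of the 20 characters of SKKSSSSSKKSSSSSKKSKK in place — SKK SS SS SKK SKK SKK SKK SKK SS SS SKK SKK SKK SKK SKK SS SS SKK SS SS — and concatenate.

SKKSSSSSKKSKKSKKSKKSKKSSSSSKKSKKSKKSKKSKKSSSSSKKSSSS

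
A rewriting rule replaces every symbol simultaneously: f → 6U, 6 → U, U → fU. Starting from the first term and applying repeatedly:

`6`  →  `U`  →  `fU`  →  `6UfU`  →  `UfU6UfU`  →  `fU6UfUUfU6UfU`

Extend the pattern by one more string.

Applying the rule to each of the 13 symbols of fU6UfUUfU6UfU gives the pieces 6U fU U fU 6U fU fU 6U fU U fU 6U fU, which concatenate to the answer.

6UfUUfU6UfUfU6UfUUfU6UfU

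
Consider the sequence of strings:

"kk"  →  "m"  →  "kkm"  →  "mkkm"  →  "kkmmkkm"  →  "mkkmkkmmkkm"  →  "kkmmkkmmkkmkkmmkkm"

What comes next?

Each term (from the third on) is the two preceding terms concatenated in order: term 3 = kk·m = kkm.
So term 8 is mkkmkkmmkkm·kkmmkkmmkkmkkmmkkm.

mkkmkkmmkkmkkmmkkmmkkmkkmmkkm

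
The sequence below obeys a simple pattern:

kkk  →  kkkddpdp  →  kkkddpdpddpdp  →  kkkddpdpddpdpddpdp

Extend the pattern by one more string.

Every step adds ddpdp to the end: s(k+1) = s(k)·ddpdp.
Applying this once more to kkkddpdpddpdpddpdp:

kkkddpdpddpdpddpdpddpdp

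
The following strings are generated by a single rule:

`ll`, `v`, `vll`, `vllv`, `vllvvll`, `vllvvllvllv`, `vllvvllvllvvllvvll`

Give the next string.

This is a Fibonacci-style word recurrence s(k) = s(k−1)·s(k−2): e.g. v·ll = vll.
The next term joins vllvvllvllvvllvvll and vllvvllvllv.

vllvvllvllvvllvvllvllvvllvllv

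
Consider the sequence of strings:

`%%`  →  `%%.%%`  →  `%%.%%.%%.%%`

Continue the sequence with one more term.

Every step duplicates the string with '.' between the halves.
Doubling %%.%%.%%.%% with '.' between the halves:

%%.%%.%%.%%.%%.%%.%%.%%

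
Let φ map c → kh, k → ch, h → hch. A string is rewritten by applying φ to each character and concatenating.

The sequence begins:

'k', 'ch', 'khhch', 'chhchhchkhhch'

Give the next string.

Applying the rule to each of the 13 symbols of chhchhchkhhch gives the pieces kh hch hch kh hch hch kh hch ch hch hch kh hch, which concatenate to the answer.

khhchhchkhhchhchkhhchchhchhchkhhch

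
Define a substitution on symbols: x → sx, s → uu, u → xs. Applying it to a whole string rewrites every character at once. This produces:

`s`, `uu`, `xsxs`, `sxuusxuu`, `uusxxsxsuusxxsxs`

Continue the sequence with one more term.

xsxsuusxsxuusxuuxsxsuusxsxuusxuu

Applying the rule to each of the 16 symbols of uusxxsxsuusxxsxs gives the pieces xs xs uu sx sx uu sx uu xs xs uu sx sx uu sx uu, which concatenate to the answer.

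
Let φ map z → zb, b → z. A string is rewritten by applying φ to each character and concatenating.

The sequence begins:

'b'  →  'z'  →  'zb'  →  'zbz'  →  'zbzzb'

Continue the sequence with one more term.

zbzzbzbz

Apply φ to zbzzb symbol by symbol: z→zb, b→z, z→zb, z→zb, b→z; joined: zb z zb zb z.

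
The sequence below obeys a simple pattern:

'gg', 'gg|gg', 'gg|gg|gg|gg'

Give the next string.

gg|gg|gg|gg|gg|gg|gg|gg

Every step duplicates the string with '|' between the halves.
One more doubling of gg|gg|gg|gg gives the answer.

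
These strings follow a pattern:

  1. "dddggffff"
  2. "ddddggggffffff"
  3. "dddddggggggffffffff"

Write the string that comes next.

Each string has the form d^{n+2} g^{2n} f^{2n+2} (n = 1, 2, …).
At n = 4 the blocks have lengths 6, 8, 10.

ddddddggggggggffffffffff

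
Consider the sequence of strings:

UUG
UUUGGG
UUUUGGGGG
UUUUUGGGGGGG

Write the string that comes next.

UUUUUUGGGGGGGGG

Term n consists of n+1 U's, followed by 2n-1 G's (n = 1, 2, …).
For the next term, n = 5, so the run lengths are 6, 9.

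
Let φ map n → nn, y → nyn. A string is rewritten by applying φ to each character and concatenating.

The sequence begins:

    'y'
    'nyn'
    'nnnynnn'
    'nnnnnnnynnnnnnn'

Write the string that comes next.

nnnnnnnnnnnnnnnynnnnnnnnnnnnnnn

φ(nnnnnnnynnnnnnn) expands symbol-by-symbol to nn nn nn nn nn nn nn nyn nn nn nn nn nn nn nn; joining the 15 pieces gives the next term.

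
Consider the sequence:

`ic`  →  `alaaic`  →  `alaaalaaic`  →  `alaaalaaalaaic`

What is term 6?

Every step adds alaa at the front: s(k+1) = alaa·s(k).
From alaaalaaalaaic, 2 further steps: alaaalaaalaaic → alaaalaaalaaalaaic → (answer).

alaaalaaalaaalaaalaaic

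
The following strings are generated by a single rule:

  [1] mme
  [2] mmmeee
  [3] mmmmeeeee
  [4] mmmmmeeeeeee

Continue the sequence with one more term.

Term n consists of n+1 m's, followed by 2n-1 e's (n = 1, 2, …).
At n = 5 the blocks have lengths 6, 9.

mmmmmmeeeeeeeee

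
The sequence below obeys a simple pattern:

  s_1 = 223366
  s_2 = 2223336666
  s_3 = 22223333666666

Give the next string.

222223333366666666

Reading off run lengths: 2 runs 2, 3, 4; 3 runs 2, 3, 4; 6 runs 2, 4, 6 — each is linear in n (n = 1, 2, …).
For the next term, n = 4, so the run lengths are 5, 5, 8.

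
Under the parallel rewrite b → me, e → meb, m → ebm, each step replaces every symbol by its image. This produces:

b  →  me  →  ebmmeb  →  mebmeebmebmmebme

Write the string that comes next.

Rewriting the 16 symbols of mebmeebmebmmebme one by one yields ebm meb me ebm meb meb me ebm meb me ebm ebm meb me ebm meb; concatenated:

ebmmebmeebmmebmebmeebmmebmeebmebmmebmeebmmeb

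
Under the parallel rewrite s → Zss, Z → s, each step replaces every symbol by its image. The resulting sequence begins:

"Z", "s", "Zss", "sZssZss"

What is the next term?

ZsssZssZsssZssZss

Apply φ to sZssZss symbol by symbol: s→Zss, Z→s, s→Zss, s→Zss, Z→s, s→Zss, s→Zss; joined: Zss s Zss Zss s Zss Zss.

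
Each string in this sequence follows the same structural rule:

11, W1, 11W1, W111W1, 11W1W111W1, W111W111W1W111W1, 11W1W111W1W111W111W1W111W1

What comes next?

From term 3 onward, concatenate the second-to-last term with the last: 11·W1 = 11W1, W1·11W1 = W111W1, …
The next term joins W111W111W1W111W1 and 11W1W111W1W111W111W1W111W1.

W111W111W1W111W111W1W111W1W111W111W1W111W1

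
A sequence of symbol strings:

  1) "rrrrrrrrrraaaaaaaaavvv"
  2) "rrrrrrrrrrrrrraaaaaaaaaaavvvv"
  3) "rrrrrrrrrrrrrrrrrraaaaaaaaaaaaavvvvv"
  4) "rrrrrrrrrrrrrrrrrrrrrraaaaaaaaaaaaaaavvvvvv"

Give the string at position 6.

rrrrrrrrrrrrrrrrrrrrrrrrrrrrrraaaaaaaaaaaaaaaaaaavvvvvvvv

Term n consists of 4n-2 r's, followed by 2n+3 a's, followed by n v's, where the shown terms are n = 3, 4, 5, 6.
Setting n = 8 gives 30, 19, 8 characters in each block.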